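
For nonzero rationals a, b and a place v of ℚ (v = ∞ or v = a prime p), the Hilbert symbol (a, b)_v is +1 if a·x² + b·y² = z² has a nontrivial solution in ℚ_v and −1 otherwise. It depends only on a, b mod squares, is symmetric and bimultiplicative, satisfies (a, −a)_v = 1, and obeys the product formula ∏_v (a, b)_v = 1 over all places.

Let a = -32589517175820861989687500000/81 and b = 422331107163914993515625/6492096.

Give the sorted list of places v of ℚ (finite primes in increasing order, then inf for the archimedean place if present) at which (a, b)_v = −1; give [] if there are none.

Mod squares: a ≡ -239134, b ≡ 25935. Check v ∈ {∞, 2, 3, 5, 7, 11, 13, 17, 19, 29, 31, 37}.
v=29: a=29^3·(≡8), b=29^4·(≡4) mod 29; (8|29)=-1, (4|29)=+1; (−1)^{3·4·14}·(-1)^4·(+1)^3 = +1.
v=13: a=13^2·(≡4), b=13^-1·(≡5) mod 13; (4|13)=+1, (5|13)=-1; (−1)^{2·-1·6}·(+1)^-1·(-1)^2 = +1.
v=31: a=31^3·(≡19), b=31^2·(≡5) mod 31; (19|31)=+1, (5|31)=+1; (−1)^{3·2·15}·(+1)^2·(+1)^3 = +1.
v=37: a=37^0·(≡12), b=37^2·(≡6) mod 37; (12|37)=+1, (6|37)=-1; (−1)^{0·2·18}·(+1)^2·(-1)^0 = +1.
v=7: a=7^3·(≡6), b=7^1·(≡2) mod 7; (6|7)=-1, (2|7)=+1; (−1)^{3·1·3}·(-1)^1·(+1)^3 = +1.
v=11: a=11^0·(≡10), b=11^2·(≡6) mod 11; (10|11)=-1, (6|11)=-1; (−1)^{0·2·5}·(-1)^2·(-1)^0 = +1.
v=2: v_2(a)=5, v_2(b)=-6; units ≡ 1, 7 (mod 8); ε·ε+αω+βω = 0·1+5·0+-6·0 ≡ 0  ⇒  (a,b)_2 = +1.
v=19: a=19^5·(≡11), b=19^3·(≡9) mod 19; (11|19)=+1, (9|19)=+1; (−1)^{5·3·9}·(+1)^3·(+1)^5 = -1.
v=17: a=17^0·(≡12), b=17^-2·(≡10) mod 17; (12|17)=-1, (10|17)=-1; (−1)^{0·-2·8}·(-1)^-2·(-1)^0 = +1.
v=5: a=5^10·(≡1), b=5^7·(≡2) mod 5; (1|5)=+1, (2|5)=-1; (−1)^{10·7·2}·(+1)^7·(-1)^10 = +1.
v=3: a=3^-4·(≡2), b=3^-3·(≡2) mod 3; (2|3)=-1, (2|3)=-1; (−1)^{-4·-3·1}·(-1)^-3·(-1)^-4 = -1.
v=∞: -239134 < 0 and 25935 > 0  ⇒  (a,b)_∞ = +1.
(-239134, 25935 / ℚ) ramifies at {3, 19}: a division algebra.

[3, 19]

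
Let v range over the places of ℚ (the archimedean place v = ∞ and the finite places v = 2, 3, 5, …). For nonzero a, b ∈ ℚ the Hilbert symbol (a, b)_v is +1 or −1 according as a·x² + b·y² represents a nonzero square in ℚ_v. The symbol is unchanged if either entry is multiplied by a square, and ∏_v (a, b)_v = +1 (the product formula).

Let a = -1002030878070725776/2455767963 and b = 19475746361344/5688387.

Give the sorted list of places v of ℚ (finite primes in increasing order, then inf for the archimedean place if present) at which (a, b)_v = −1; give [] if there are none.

Mod squares: a ≡ -3, b ≡ 806403. Check v ∈ {∞, 2, 3, 7, 11, 13, 17, 19, 23, 29, 31}.
v=13: a=13^2·(≡9), b=13^1·(≡8) mod 13; (9|13)=+1, (8|13)=-1; (−1)^{2·1·6}·(+1)^1·(-1)^2 = +1.
v=3: a=3^-5·(≡2), b=3^-9·(≡1) mod 3; (2|3)=-1, (1|3)=+1; (−1)^{-5·-9·1}·(-1)^-9·(+1)^-5 = +1.
v=∞: -3 < 0 and 806403 > 0  ⇒  (a,b)_∞ = +1.
v=17: a=17^-4·(≡11), b=17^-2·(≡8) mod 17; (11|17)=-1, (8|17)=+1; (−1)^{-4·-2·8}·(-1)^-2·(+1)^-4 = +1.
v=19: a=19^2·(≡16), b=19^2·(≡5) mod 19; (16|19)=+1, (5|19)=+1; (−1)^{2·2·9}·(+1)^2·(+1)^2 = +1.
v=23: a=23^2·(≡11), b=23^1·(≡3) mod 23; (11|23)=-1, (3|23)=+1; (−1)^{2·1·11}·(-1)^1·(+1)^2 = -1.
v=7: a=7^4·(≡4), b=7^2·(≡5) mod 7; (4|7)=+1, (5|7)=-1; (−1)^{4·2·3}·(+1)^2·(-1)^4 = +1.
v=31: a=31^2·(≡16), b=31^1·(≡28) mod 31; (16|31)=+1, (28|31)=+1; (−1)^{2·1·15}·(+1)^1·(+1)^2 = +1.
v=11: a=11^-2·(≡10), b=11^0·(≡9) mod 11; (10|11)=-1, (9|11)=+1; (−1)^{-2·0·5}·(-1)^0·(+1)^-2 = +1.
v=29: a=29^2·(≡8), b=29^1·(≡6) mod 29; (8|29)=-1, (6|29)=+1; (−1)^{2·1·14}·(-1)^1·(+1)^2 = -1.
v=2: v_2(a)=4, v_2(b)=12; units ≡ 5, 3 (mod 8); ε·ε+αω+βω = 0·1+4·1+12·1 ≡ 0  ⇒  (a,b)_2 = +1.
(-3, 806403 / ℚ) ramifies at {23, 29}: a division algebra.

[23, 29]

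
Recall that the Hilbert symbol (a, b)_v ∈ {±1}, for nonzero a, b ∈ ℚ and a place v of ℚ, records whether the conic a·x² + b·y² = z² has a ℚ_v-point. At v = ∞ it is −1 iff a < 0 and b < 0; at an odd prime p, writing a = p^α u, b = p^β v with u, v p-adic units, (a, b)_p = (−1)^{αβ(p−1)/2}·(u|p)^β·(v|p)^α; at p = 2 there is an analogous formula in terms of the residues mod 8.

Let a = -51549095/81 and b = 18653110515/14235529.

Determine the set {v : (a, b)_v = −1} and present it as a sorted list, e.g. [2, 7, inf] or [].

[5, 41]

(a, b) ≡ (-61295, 4715) mod (ℚ^×)²; places V = {2, 3, 5, 7, 11, 13, 17, 23, 29, 41, ∞}.
(a,b)_3: α=-4, u≡1; β=4, v≡2 (mod 3); (1|3)=+1, (2|3)=-1; sign (−1)^0·+1^4·-1^-4 = +1.
(a,b)_11: α=0, u≡10; β=-2, v≡7 (mod 11); (10|11)=-1, (7|11)=-1; sign (−1)^0·-1^-2·-1^0 = +1.
(a,b)_∞: sgn(-61295)=−, sgn(4715)=+, so +1.
(a,b)_7: α=0, u≡1; β=-6, v≡2 (mod 7); (1|7)=+1, (2|7)=+1; sign (−1)^0·+1^-6·+1^0 = +1.
(a,b)_5: α=1, u≡1; β=1, v≡2 (mod 5); (1|5)=+1, (2|5)=-1; sign (−1)^0·+1^1·-1^1 = -1.
(a,b)_41: α=1, u≡30; β=1, v≡39 (mod 41); (30|41)=-1, (39|41)=+1; sign (−1)^0·-1^1·+1^1 = -1.
(a,b)_2: α=0, β=0; u≡1, v≡3 (mod 8); ε(u)ε(v)=0·1, αω(v)=0·1, βω(u)=0·0; sum ≡ 0  ⇒  +1.
(a,b)_29: α=2, u≡3; β=0, v≡11 (mod 29); (3|29)=-1, (11|29)=-1; sign (−1)^0·-1^0·-1^2 = +1.
(a,b)_23: α=1, u≡9; β=1, v≡11 (mod 23); (9|23)=+1, (11|23)=-1; sign (−1)^1·+1^1·-1^1 = +1.
(a,b)_13: α=1, u≡12; β=2, v≡9 (mod 13); (12|13)=+1, (9|13)=+1; sign (−1)^0·+1^2·+1^1 = +1.
(a,b)_17: α=0, u≡3; β=2, v≡7 (mod 17); (3|17)=-1, (7|17)=-1; sign (−1)^0·-1^2·-1^0 = +1.
(-61295, 4715 / ℚ) ramifies at {5, 41}: a division algebra.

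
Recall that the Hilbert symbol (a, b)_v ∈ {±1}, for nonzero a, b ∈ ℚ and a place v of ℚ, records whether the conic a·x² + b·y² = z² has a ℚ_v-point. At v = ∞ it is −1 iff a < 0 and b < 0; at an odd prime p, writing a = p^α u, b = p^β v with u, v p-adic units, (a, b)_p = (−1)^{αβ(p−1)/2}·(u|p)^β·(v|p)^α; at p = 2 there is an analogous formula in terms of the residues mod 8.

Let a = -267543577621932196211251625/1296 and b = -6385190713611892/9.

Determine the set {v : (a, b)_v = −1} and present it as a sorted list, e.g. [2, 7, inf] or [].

Mod squares: a ≡ -4261985, b ≡ -13. Check v ∈ {∞, 2, 3, 5, 7, 11, 13, 17, 19, 29}.
v=29: a=29^3·(≡5), b=29^2·(≡7) mod 29; (5|29)=+1, (7|29)=+1; (−1)^{3·2·14}·(+1)^2·(+1)^3 = +1.
v=17: a=17^3·(≡11), b=17^2·(≡9) mod 17; (11|17)=-1, (9|17)=+1; (−1)^{3·2·8}·(-1)^2·(+1)^3 = +1.
v=19: a=19^3·(≡12), b=19^2·(≡16) mod 19; (12|19)=-1, (16|19)=+1; (−1)^{3·2·9}·(-1)^2·(+1)^3 = +1.
v=2: v_2(a)=-4, v_2(b)=2; units ≡ 7, 3 (mod 8); ε·ε+αω+βω = 1·1+-4·1+2·0 ≡ 1  ⇒  (a,b)_2 = -1.
v=∞: -4261985 < 0 and -13 < 0  ⇒  (a,b)_∞ = -1.
v=13: a=13^7·(≡5), b=13^5·(≡9) mod 13; (5|13)=-1, (9|13)=+1; (−1)^{7·5·6}·(-1)^5·(+1)^7 = -1.
v=11: a=11^2·(≡9), b=11^0·(≡3) mod 11; (9|11)=+1, (3|11)=+1; (−1)^{2·0·5}·(+1)^0·(+1)^2 = +1.
v=5: a=5^3·(≡2), b=5^0·(≡2) mod 5; (2|5)=-1, (2|5)=-1; (−1)^{3·0·2}·(-1)^0·(-1)^3 = -1.
v=7: a=7^3·(≡5), b=7^2·(≡2) mod 7; (5|7)=-1, (2|7)=+1; (−1)^{3·2·3}·(-1)^2·(+1)^3 = +1.
v=3: a=3^-4·(≡1), b=3^-2·(≡2) mod 3; (1|3)=+1, (2|3)=-1; (−1)^{-4·-2·1}·(+1)^-2·(-1)^-4 = +1.
|Ram(-4261985, -13)| = 4, even; anisotropic at {2, 5, 13, ∞}.

[2, 5, 13, inf]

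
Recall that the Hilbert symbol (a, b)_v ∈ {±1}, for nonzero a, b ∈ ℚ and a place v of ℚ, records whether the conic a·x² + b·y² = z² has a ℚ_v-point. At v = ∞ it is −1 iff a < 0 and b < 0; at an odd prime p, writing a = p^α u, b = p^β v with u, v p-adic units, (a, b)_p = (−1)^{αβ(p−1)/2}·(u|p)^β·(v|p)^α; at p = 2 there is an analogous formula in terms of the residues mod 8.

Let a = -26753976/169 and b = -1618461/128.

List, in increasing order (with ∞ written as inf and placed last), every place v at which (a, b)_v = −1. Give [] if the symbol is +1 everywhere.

(a, b) ≡ (-82574, -39962) mod (ℚ^×)²; places V = {2, 3, 13, 19, 29, 41, 53, ∞}.
(a,b)_53: α=1, u≡51; β=1, v≡2 (mod 53); (51|53)=-1, (2|53)=-1; sign (−1)^0·-1^1·-1^1 = +1.
(a,b)_19: α=1, u≡7; β=0, v≡12 (mod 19); (7|19)=+1, (12|19)=-1; sign (−1)^0·+1^0·-1^1 = -1.
(a,b)_41: α=1, u≡4; β=0, v≡11 (mod 41); (4|41)=+1, (11|41)=-1; sign (−1)^0·+1^0·-1^1 = -1.
(a,b)_29: α=0, u≡11; β=1, v≡11 (mod 29); (11|29)=-1, (11|29)=-1; sign (−1)^0·-1^1·-1^0 = -1.
(a,b)_3: α=4, u≡1; β=4, v≡1 (mod 3); (1|3)=+1, (1|3)=+1; sign (−1)^0·+1^4·+1^4 = +1.
(a,b)_2: α=3, β=-7; u≡1, v≡3 (mod 8); ε(u)ε(v)=0·1, αω(v)=3·1, βω(u)=-7·0; sum ≡ 1  ⇒  -1.
(a,b)_∞: sgn(-82574)=−, sgn(-39962)=−, so -1.
(a,b)_13: α=-2, u≡11; β=1, v≡11 (mod 13); (11|13)=-1, (11|13)=-1; sign (−1)^0·-1^1·-1^-2 = -1.
|Ram(-82574, -39962)| = 6, even; anisotropic at {2, 13, 19, 29, 41, ∞}.

[2, 13, 19, 29, 41, inf]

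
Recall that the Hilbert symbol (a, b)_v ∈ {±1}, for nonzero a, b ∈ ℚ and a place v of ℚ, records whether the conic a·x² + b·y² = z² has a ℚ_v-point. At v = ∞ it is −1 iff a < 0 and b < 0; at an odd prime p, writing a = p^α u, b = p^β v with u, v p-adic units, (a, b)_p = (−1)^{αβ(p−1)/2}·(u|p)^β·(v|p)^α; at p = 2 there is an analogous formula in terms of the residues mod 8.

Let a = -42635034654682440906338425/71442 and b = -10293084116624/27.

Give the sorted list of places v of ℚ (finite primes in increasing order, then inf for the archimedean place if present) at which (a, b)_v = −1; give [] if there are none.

Mod squares: a ≡ -7106, b ≡ -51243. Check v ∈ {∞, 2, 3, 5, 7, 11, 17, 19, 29, 31}.
v=17: a=17^3·(≡11), b=17^2·(≡14) mod 17; (11|17)=-1, (14|17)=-1; (−1)^{3·2·8}·(-1)^2·(-1)^3 = -1.
v=29: a=29^2·(≡1), b=29^1·(≡12) mod 29; (1|29)=+1, (12|29)=-1; (−1)^{2·1·14}·(+1)^1·(-1)^2 = +1.
v=2: v_2(a)=-1, v_2(b)=4; units ≡ 7, 5 (mod 8); ε·ε+αω+βω = 1·0+-1·1+4·0 ≡ 1  ⇒  (a,b)_2 = -1.
v=11: a=11^3·(≡1), b=11^0·(≡2) mod 11; (1|11)=+1, (2|11)=-1; (−1)^{3·0·5}·(+1)^0·(-1)^3 = -1.
v=∞: -7106 < 0 and -51243 < 0  ⇒  (a,b)_∞ = -1.
v=5: a=5^2·(≡4), b=5^0·(≡3) mod 5; (4|5)=+1, (3|5)=-1; (−1)^{2·0·2}·(+1)^0·(-1)^2 = +1.
v=19: a=19^9·(≡9), b=19^5·(≡9) mod 19; (9|19)=+1, (9|19)=+1; (−1)^{9·5·9}·(+1)^5·(+1)^9 = -1.
v=7: a=7^-2·(≡3), b=7^0·(≡1) mod 7; (3|7)=-1, (1|7)=+1; (−1)^{-2·0·3}·(-1)^0·(+1)^-2 = +1.
v=31: a=31^2·(≡11), b=31^1·(≡3) mod 31; (11|31)=-1, (3|31)=-1; (−1)^{2·1·15}·(-1)^1·(-1)^2 = -1.
v=3: a=3^-6·(≡1), b=3^-3·(≡1) mod 3; (1|3)=+1, (1|3)=+1; (−1)^{-6·-3·1}·(+1)^-3·(+1)^-6 = +1.
(-7106, -51243 / ℚ) ramifies at {2, 11, 17, 19, 31, ∞}: a division algebra.

[2, 11, 17, 19, 31, inf]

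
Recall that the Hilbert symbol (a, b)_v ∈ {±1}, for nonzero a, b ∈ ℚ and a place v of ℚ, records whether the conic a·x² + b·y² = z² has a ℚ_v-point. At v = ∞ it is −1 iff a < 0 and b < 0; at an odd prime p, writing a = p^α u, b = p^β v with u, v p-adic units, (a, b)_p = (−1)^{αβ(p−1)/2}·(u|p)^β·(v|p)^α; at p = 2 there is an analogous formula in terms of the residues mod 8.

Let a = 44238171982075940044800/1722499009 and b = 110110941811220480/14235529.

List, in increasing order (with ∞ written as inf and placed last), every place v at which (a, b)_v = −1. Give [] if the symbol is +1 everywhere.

Mod squares: a ≡ 147407, b ≡ 45696170. Check v ∈ {∞, 2, 3, 5, 7, 11, 13, 17, 23, 29, 31, 59}.
v=3: a=3^4·(≡2), b=3^0·(≡2) mod 3; (2|3)=-1, (2|3)=-1; (−1)^{4·0·1}·(-1)^0·(-1)^4 = +1.
v=∞: 147407 > 0 and 45696170 > 0  ⇒  (a,b)_∞ = +1.
v=59: a=59^2·(≡45), b=59^2·(≡25) mod 59; (45|59)=+1, (25|59)=+1; (−1)^{2·2·29}·(+1)^2·(+1)^2 = +1.
v=23: a=23^1·(≡19), b=23^1·(≡6) mod 23; (19|23)=-1, (6|23)=+1; (−1)^{1·1·11}·(-1)^1·(+1)^1 = +1.
v=11: a=11^-4·(≡2), b=11^-2·(≡5) mod 11; (2|11)=-1, (5|11)=+1; (−1)^{-4·-2·5}·(-1)^-2·(+1)^-4 = +1.
v=2: v_2(a)=18, v_2(b)=13; units ≡ 7, 5 (mod 8); ε·ε+αω+βω = 1·0+18·1+13·0 ≡ 0  ⇒  (a,b)_2 = +1.
v=5: a=5^2·(≡3), b=5^1·(≡4) mod 5; (3|5)=-1, (4|5)=+1; (−1)^{2·1·2}·(-1)^1·(+1)^2 = -1.
v=17: a=17^1·(≡8), b=17^1·(≡1) mod 17; (8|17)=+1, (1|17)=+1; (−1)^{1·1·8}·(+1)^1·(+1)^1 = +1.
v=7: a=7^-6·(≡2), b=7^-6·(≡2) mod 7; (2|7)=+1, (2|7)=+1; (−1)^{-6·-6·3}·(+1)^-6·(+1)^-6 = +1.
v=29: a=29^1·(≡12), b=29^1·(≡19) mod 29; (12|29)=-1, (19|29)=-1; (−1)^{1·1·14}·(-1)^1·(-1)^1 = +1.
v=13: a=13^3·(≡4), b=13^3·(≡2) mod 13; (4|13)=+1, (2|13)=-1; (−1)^{3·3·6}·(+1)^3·(-1)^3 = -1.
v=31: a=31^2·(≡2), b=31^1·(≡28) mod 31; (2|31)=+1, (28|31)=+1; (−1)^{2·1·15}·(+1)^1·(+1)^2 = +1.
(147407, 45696170 / ℚ) ramifies at {5, 13}: a division algebra.

[5, 13]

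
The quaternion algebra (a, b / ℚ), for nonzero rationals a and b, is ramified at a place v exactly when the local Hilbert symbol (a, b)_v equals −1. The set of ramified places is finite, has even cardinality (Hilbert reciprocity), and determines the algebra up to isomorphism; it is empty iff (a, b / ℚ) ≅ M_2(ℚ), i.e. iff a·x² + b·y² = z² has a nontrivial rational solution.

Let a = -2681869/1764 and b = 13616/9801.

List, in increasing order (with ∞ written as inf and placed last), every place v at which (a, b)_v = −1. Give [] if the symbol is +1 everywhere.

[2, 19, 23, 37]

Mod squares: a ≡ -7429, b ≡ 851. Check v ∈ {∞, 2, 3, 7, 11, 17, 19, 23, 37}.
v=11: a=11^0·(≡2), b=11^-2·(≡5) mod 11; (2|11)=-1, (5|11)=+1; (−1)^{0·-2·5}·(-1)^-2·(+1)^0 = +1.
v=2: v_2(a)=-2, v_2(b)=4; units ≡ 3, 3 (mod 8); ε·ε+αω+βω = 1·1+-2·1+4·1 ≡ 1  ⇒  (a,b)_2 = -1.
v=17: a=17^1·(≡12), b=17^0·(≡15) mod 17; (12|17)=-1, (15|17)=+1; (−1)^{1·0·8}·(-1)^0·(+1)^1 = +1.
v=∞: -7429 < 0 and 851 > 0  ⇒  (a,b)_∞ = +1.
v=3: a=3^-2·(≡2), b=3^-4·(≡2) mod 3; (2|3)=-1, (2|3)=-1; (−1)^{-2·-4·1}·(-1)^-4·(-1)^-2 = +1.
v=7: a=7^-2·(≡6), b=7^0·(≡1) mod 7; (6|7)=-1, (1|7)=+1; (−1)^{-2·0·3}·(-1)^0·(+1)^-2 = +1.
v=23: a=23^1·(≡22), b=23^1·(≡21) mod 23; (22|23)=-1, (21|23)=-1; (−1)^{1·1·11}·(-1)^1·(-1)^1 = -1.
v=37: a=37^0·(≡6), b=37^1·(≡19) mod 37; (6|37)=-1, (19|37)=-1; (−1)^{0·1·18}·(-1)^1·(-1)^0 = -1.
v=19: a=19^3·(≡10), b=19^0·(≡15) mod 19; (10|19)=-1, (15|19)=-1; (−1)^{3·0·9}·(-1)^0·(-1)^3 = -1.
|Ram(-7429, 851)| = 4, even; anisotropic at {2, 19, 23, 37}.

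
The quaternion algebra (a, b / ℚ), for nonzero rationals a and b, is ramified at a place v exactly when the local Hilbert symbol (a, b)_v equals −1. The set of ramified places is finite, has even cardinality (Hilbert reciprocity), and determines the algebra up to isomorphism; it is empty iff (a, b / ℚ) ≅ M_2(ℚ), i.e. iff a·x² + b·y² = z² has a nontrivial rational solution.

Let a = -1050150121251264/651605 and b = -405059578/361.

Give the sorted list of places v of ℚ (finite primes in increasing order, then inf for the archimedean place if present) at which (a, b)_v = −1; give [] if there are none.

Mod squares: a ≡ -3795, b ≡ -8602. Check v ∈ {∞, 2, 3, 5, 7, 11, 17, 19, 23, 31}.
v=5: a=5^-1·(≡1), b=5^0·(≡2) mod 5; (1|5)=+1, (2|5)=-1; (−1)^{-1·0·2}·(+1)^0·(-1)^-1 = -1.
v=19: a=19^-4·(≡6), b=19^-2·(≡16) mod 19; (6|19)=+1, (16|19)=+1; (−1)^{-4·-2·9}·(+1)^-2·(+1)^-4 = +1.
v=2: v_2(a)=6, v_2(b)=1; units ≡ 5, 3 (mod 8); ε·ε+αω+βω = 0·1+6·1+1·1 ≡ 1  ⇒  (a,b)_2 = -1.
v=17: a=17^2·(≡2), b=17^1·(≡16) mod 17; (2|17)=+1, (16|17)=+1; (−1)^{2·1·8}·(+1)^1·(+1)^2 = +1.
v=3: a=3^5·(≡1), b=3^0·(≡2) mod 3; (1|3)=+1, (2|3)=-1; (−1)^{5·0·1}·(+1)^0·(-1)^5 = -1.
v=7: a=7^0·(≡3), b=7^2·(≡4) mod 7; (3|7)=-1, (4|7)=+1; (−1)^{0·2·3}·(-1)^2·(+1)^0 = +1.
v=23: a=23^1·(≡5), b=23^1·(≡20) mod 23; (5|23)=-1, (20|23)=-1; (−1)^{1·1·11}·(-1)^1·(-1)^1 = -1.
v=31: a=31^4·(≡8), b=31^2·(≡2) mod 31; (8|31)=+1, (2|31)=+1; (−1)^{4·2·15}·(+1)^2·(+1)^4 = +1.
v=11: a=11^1·(≡7), b=11^1·(≡10) mod 11; (7|11)=-1, (10|11)=-1; (−1)^{1·1·5}·(-1)^1·(-1)^1 = -1.
v=∞: -3795 < 0 and -8602 < 0  ⇒  (a,b)_∞ = -1.
|Ram(-3795, -8602)| = 6, even; anisotropic at {2, 3, 5, 11, 23, ∞}.

[2, 3, 5, 11, 23, inf]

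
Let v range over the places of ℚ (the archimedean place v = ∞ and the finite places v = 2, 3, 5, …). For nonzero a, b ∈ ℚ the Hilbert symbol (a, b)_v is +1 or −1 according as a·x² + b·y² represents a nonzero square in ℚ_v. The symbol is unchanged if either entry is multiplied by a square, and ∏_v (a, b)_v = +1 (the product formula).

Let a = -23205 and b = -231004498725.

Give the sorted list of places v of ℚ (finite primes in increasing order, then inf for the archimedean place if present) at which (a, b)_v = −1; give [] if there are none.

(a, b) ≡ (-23205, -429) mod (ℚ^×)²; places V = {2, 3, 5, 7, 11, 13, 17, ∞}.
(a,b)_3: α=1, u≡2; β=3, v≡1 (mod 3); (2|3)=-1, (1|3)=+1; sign (−1)^1·-1^3·+1^1 = +1.
(a,b)_∞: sgn(-23205)=−, sgn(-429)=−, so -1.
(a,b)_2: α=0, β=0; u≡3, v≡3 (mod 8); ε(u)ε(v)=1·1, αω(v)=0·1, βω(u)=0·1; sum ≡ 1  ⇒  -1.
(a,b)_11: α=0, u≡5; β=1, v≡4 (mod 11); (5|11)=+1, (4|11)=+1; sign (−1)^0·+1^1·+1^0 = +1.
(a,b)_7: α=1, u≡3; β=2, v≡3 (mod 7); (3|7)=-1, (3|7)=-1; sign (−1)^0·-1^2·-1^1 = -1.
(a,b)_13: α=1, u≡9; β=3, v≡5 (mod 13); (9|13)=+1, (5|13)=-1; sign (−1)^0·+1^3·-1^1 = -1.
(a,b)_5: α=1, u≡4; β=2, v≡1 (mod 5); (4|5)=+1, (1|5)=+1; sign (−1)^0·+1^2·+1^1 = +1.
(a,b)_17: α=1, u≡12; β=2, v≡2 (mod 17); (12|17)=-1, (2|17)=+1; sign (−1)^0·-1^2·+1^1 = +1.
(-23205, -429 / ℚ) ramifies at {2, 7, 13, ∞}: a division algebra.

[2, 7, 13, inf]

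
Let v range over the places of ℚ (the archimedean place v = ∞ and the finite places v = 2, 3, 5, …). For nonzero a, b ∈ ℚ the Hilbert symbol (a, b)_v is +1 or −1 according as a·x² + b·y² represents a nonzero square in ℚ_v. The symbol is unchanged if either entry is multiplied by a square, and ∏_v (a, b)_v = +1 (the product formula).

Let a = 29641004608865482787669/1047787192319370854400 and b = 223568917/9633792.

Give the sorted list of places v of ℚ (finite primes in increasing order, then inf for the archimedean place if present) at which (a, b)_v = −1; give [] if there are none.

[3, 29]

(a, b) ≡ (29, 39) mod (ℚ^×)²; places V = {2, 3, 5, 7, 11, 13, 29, ∞}.
(a,b)_29: α=5, u≡16; β=2, v≡8 (mod 29); (16|29)=+1, (8|29)=-1; sign (−1)^0·+1^2·-1^5 = -1.
(a,b)_11: α=6, u≡6; β=2, v≡6 (mod 11); (6|11)=-1, (6|11)=-1; sign (−1)^0·-1^2·-1^6 = +1.
(a,b)_5: α=-2, u≡4; β=0, v≡1 (mod 5); (4|5)=+1, (1|5)=+1; sign (−1)^0·+1^0·+1^-2 = +1.
(a,b)_3: α=-4, u≡2; β=-1, v≡1 (mod 3); (2|3)=-1, (1|3)=+1; sign (−1)^0·-1^-1·+1^-4 = -1.
(a,b)_2: α=-42, β=-16; u≡5, v≡7 (mod 8); ε(u)ε(v)=0·1, αω(v)=-42·0, βω(u)=-16·1; sum ≡ 0  ⇒  +1.
(a,b)_∞: sgn(29)=+, sgn(39)=+, so +1.
(a,b)_7: α=-6, u≡4; β=-2, v≡2 (mod 7); (4|7)=+1, (2|7)=+1; sign (−1)^0·+1^-2·+1^-6 = +1.
(a,b)_13: α=8, u≡3; β=3, v≡3 (mod 13); (3|13)=+1, (3|13)=+1; sign (−1)^0·+1^3·+1^8 = +1.
Ram(29, 39) = {3, 29}; no ℚ_3-point on the conic.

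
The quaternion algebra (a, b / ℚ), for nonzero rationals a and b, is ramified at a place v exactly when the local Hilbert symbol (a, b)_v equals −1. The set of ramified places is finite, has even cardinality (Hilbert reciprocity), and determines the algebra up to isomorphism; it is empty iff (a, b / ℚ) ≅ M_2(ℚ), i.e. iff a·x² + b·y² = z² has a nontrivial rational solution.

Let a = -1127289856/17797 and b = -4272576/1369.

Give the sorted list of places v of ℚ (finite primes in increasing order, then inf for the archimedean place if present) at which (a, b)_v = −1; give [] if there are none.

(a, b) ≡ (-17017, -231) mod (ℚ^×)²; places V = {2, 3, 7, 11, 13, 17, 29, 37, ∞}.
(a,b)_7: α=1, u≡6; β=1, v≡1 (mod 7); (6|7)=-1, (1|7)=+1; sign (−1)^1·-1^1·+1^1 = +1.
(a,b)_29: α=2, u≡4; β=0, v≡28 (mod 29); (4|29)=+1, (28|29)=+1; sign (−1)^0·+1^0·+1^2 = +1.
(a,b)_3: α=0, u≡2; β=1, v≡1 (mod 3); (2|3)=-1, (1|3)=+1; sign (−1)^0·-1^1·+1^0 = -1.
(a,b)_2: α=10, β=6; u≡7, v≡1 (mod 8); ε(u)ε(v)=1·0, αω(v)=10·0, βω(u)=6·0; sum ≡ 0  ⇒  +1.
(a,b)_11: α=1, u≡1; β=1, v≡1 (mod 11); (1|11)=+1, (1|11)=+1; sign (−1)^1·+1^1·+1^1 = -1.
(a,b)_17: α=1, u≡8; β=2, v≡12 (mod 17); (8|17)=+1, (12|17)=-1; sign (−1)^0·+1^2·-1^1 = -1.
(a,b)_∞: sgn(-17017)=−, sgn(-231)=−, so -1.
(a,b)_37: α=-2, u≡33; β=-2, v≡36 (mod 37); (33|37)=+1, (36|37)=+1; sign (−1)^0·+1^-2·+1^-2 = +1.
(a,b)_13: α=-1, u≡12; β=0, v≡1 (mod 13); (12|13)=+1, (1|13)=+1; sign (−1)^0·+1^0·+1^-1 = +1.
|Ram(-17017, -231)| = 4, even; anisotropic at {3, 11, 17, ∞}.

[3, 11, 17, inf]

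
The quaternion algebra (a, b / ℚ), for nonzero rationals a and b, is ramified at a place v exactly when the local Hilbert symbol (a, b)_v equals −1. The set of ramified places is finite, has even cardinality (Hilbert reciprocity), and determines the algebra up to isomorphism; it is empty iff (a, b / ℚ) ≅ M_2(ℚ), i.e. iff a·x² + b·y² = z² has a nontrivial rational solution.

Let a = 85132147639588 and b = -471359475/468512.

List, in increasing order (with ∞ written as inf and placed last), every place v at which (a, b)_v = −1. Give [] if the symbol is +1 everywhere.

[19, 37]

Mod squares: a ≡ 3429937, b ≡ -4982. Check v ∈ {∞, 2, 3, 5, 7, 11, 17, 19, 29, 37, 41, 47, 53}.
v=37: a=37^1·(≡3), b=37^0·(≡20) mod 37; (3|37)=+1, (20|37)=-1; (−1)^{1·0·18}·(+1)^0·(-1)^1 = -1.
v=19: a=19^1·(≡7), b=19^0·(≡3) mod 19; (7|19)=+1, (3|19)=-1; (−1)^{1·0·9}·(+1)^0·(-1)^1 = -1.
v=7: a=7^1·(≡6), b=7^0·(≡4) mod 7; (6|7)=-1, (4|7)=+1; (−1)^{1·0·3}·(-1)^0·(+1)^1 = +1.
v=17: a=17^1·(≡5), b=17^0·(≡2) mod 17; (5|17)=-1, (2|17)=+1; (−1)^{1·0·8}·(-1)^0·(+1)^1 = +1.
v=∞: 3429937 > 0 and -4982 < 0  ⇒  (a,b)_∞ = +1.
v=3: a=3^0·(≡1), b=3^2·(≡1) mod 3; (1|3)=+1, (1|3)=+1; (−1)^{0·2·1}·(+1)^2·(+1)^0 = +1.
v=29: a=29^0·(≡24), b=29^2·(≡9) mod 29; (24|29)=+1, (9|29)=+1; (−1)^{0·2·14}·(+1)^2·(+1)^0 = +1.
v=2: v_2(a)=2, v_2(b)=-5; units ≡ 1, 5 (mod 8); ε·ε+αω+βω = 0·0+2·1+-5·0 ≡ 0  ⇒  (a,b)_2 = +1.
v=53: a=53^2·(≡6), b=53^1·(≡2) mod 53; (6|53)=+1, (2|53)=-1; (−1)^{2·1·26}·(+1)^1·(-1)^2 = +1.
v=5: a=5^0·(≡3), b=5^2·(≡3) mod 5; (3|5)=-1, (3|5)=-1; (−1)^{0·2·2}·(-1)^2·(-1)^0 = +1.
v=41: a=41^1·(≡35), b=41^0·(≡20) mod 41; (35|41)=-1, (20|41)=+1; (−1)^{1·0·20}·(-1)^0·(+1)^1 = +1.
v=11: a=11^0·(≡5), b=11^-4·(≡4) mod 11; (5|11)=+1, (4|11)=+1; (−1)^{0·-4·5}·(+1)^-4·(+1)^0 = +1.
v=47: a=47^2·(≡7), b=47^1·(≡40) mod 47; (7|47)=+1, (40|47)=-1; (−1)^{2·1·23}·(+1)^1·(-1)^2 = +1.
Ram(3429937, -4982) = {19, 37}; no ℚ_19-point on the conic.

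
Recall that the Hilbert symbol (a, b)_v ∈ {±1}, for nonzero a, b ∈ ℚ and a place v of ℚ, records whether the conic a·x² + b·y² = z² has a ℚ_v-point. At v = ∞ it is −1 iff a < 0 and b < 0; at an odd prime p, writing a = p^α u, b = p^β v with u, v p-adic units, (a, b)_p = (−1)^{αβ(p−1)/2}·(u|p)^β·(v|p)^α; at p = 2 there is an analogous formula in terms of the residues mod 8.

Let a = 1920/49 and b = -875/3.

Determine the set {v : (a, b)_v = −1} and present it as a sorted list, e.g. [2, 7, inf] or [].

(a, b) ≡ (30, -105) mod (ℚ^×)²; places V = {2, 3, 5, 7, ∞}.
(a,b)_2: α=7, β=0; u≡7, v≡7 (mod 8); ε(u)ε(v)=1·1, αω(v)=7·0, βω(u)=0·0; sum ≡ 1  ⇒  -1.
(a,b)_7: α=-2, u≡2; β=1, v≡5 (mod 7); (2|7)=+1, (5|7)=-1; sign (−1)^0·+1^1·-1^-2 = +1.
(a,b)_3: α=1, u≡1; β=-1, v≡1 (mod 3); (1|3)=+1, (1|3)=+1; sign (−1)^1·+1^-1·+1^1 = -1.
(a,b)_∞: sgn(30)=+, sgn(-105)=−, so +1.
(a,b)_5: α=1, u≡1; β=3, v≡1 (mod 5); (1|5)=+1, (1|5)=+1; sign (−1)^0·+1^3·+1^1 = +1.
|Ram(30, -105)| = 2, even; anisotropic at {2, 3}.

[2, 3]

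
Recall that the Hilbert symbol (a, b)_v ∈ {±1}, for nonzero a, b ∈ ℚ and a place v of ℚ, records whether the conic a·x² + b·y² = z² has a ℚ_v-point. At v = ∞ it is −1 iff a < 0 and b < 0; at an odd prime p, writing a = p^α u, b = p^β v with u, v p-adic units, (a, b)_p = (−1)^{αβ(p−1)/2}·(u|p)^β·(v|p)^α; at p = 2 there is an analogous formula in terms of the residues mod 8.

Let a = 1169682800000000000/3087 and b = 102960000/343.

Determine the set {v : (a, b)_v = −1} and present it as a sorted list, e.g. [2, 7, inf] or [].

[2, 5, 11, 13]

(a, b) ≡ (10010, 2002) mod (ℚ^×)²; places V = {2, 3, 5, 7, 11, 13, ∞}.
(a,b)_5: α=11, u≡2; β=4, v≡2 (mod 5); (2|5)=-1, (2|5)=-1; sign (−1)^0·-1^4·-1^11 = -1.
(a,b)_2: α=13, β=7; u≡5, v≡1 (mod 8); ε(u)ε(v)=0·0, αω(v)=13·0, βω(u)=7·1; sum ≡ 1  ⇒  -1.
(a,b)_∞: sgn(10010)=+, sgn(2002)=+, so +1.
(a,b)_7: α=-3, u≡4; β=-3, v≡3 (mod 7); (4|7)=+1, (3|7)=-1; sign (−1)^1·+1^-3·-1^-3 = +1.
(a,b)_11: α=3, u≡8; β=1, v≡6 (mod 11); (8|11)=-1, (6|11)=-1; sign (−1)^1·-1^1·-1^3 = -1.
(a,b)_3: α=-2, u≡2; β=2, v≡1 (mod 3); (2|3)=-1, (1|3)=+1; sign (−1)^0·-1^2·+1^-2 = +1.
(a,b)_13: α=3, u≡9; β=1, v≡2 (mod 13); (9|13)=+1, (2|13)=-1; sign (−1)^0·+1^1·-1^3 = -1.
(10010, 2002 / ℚ) ramifies at {2, 5, 11, 13}: a division algebra.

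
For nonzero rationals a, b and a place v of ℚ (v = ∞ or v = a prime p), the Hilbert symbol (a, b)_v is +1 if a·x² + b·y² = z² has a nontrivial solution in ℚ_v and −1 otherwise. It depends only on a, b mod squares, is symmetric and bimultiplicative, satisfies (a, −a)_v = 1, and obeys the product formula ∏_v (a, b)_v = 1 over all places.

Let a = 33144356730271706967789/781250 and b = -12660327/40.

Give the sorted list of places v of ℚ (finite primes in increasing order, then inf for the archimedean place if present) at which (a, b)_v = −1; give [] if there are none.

Mod squares: a ≡ 937802, b ≡ -14067030. Check v ∈ {∞, 2, 3, 5, 7, 19, 23, 29, 37}.
v=7: a=7^2·(≡5), b=7^0·(≡4) mod 7; (5|7)=-1, (4|7)=+1; (−1)^{2·0·3}·(-1)^0·(+1)^2 = +1.
v=29: a=29^3·(≡18), b=29^1·(≡24) mod 29; (18|29)=-1, (24|29)=+1; (−1)^{3·1·14}·(-1)^1·(+1)^3 = -1.
v=2: v_2(a)=-1, v_2(b)=-3; units ≡ 5, 5 (mod 8); ε·ε+αω+βω = 0·0+-1·1+-3·1 ≡ 0  ⇒  (a,b)_2 = +1.
v=5: a=5^-8·(≡2), b=5^-1·(≡1) mod 5; (2|5)=-1, (1|5)=+1; (−1)^{-8·-1·2}·(-1)^-1·(+1)^-8 = -1.
v=19: a=19^3·(≡10), b=19^1·(≡8) mod 19; (10|19)=-1, (8|19)=-1; (−1)^{3·1·9}·(-1)^1·(-1)^3 = -1.
v=37: a=37^3·(≡26), b=37^1·(≡14) mod 37; (26|37)=+1, (14|37)=-1; (−1)^{3·1·18}·(+1)^1·(-1)^3 = -1.
v=∞: 937802 > 0 and -14067030 < 0  ⇒  (a,b)_∞ = +1.
v=23: a=23^3·(≡9), b=23^1·(≡6) mod 23; (9|23)=+1, (6|23)=+1; (−1)^{3·1·11}·(+1)^1·(+1)^3 = -1.
v=3: a=3^8·(≡2), b=3^3·(≡2) mod 3; (2|3)=-1, (2|3)=-1; (−1)^{8·3·1}·(-1)^3·(-1)^8 = -1.
(937802, -14067030 / ℚ) ramifies at {3, 5, 19, 23, 29, 37}: a division algebra.

[3, 5, 19, 23, 29, 37]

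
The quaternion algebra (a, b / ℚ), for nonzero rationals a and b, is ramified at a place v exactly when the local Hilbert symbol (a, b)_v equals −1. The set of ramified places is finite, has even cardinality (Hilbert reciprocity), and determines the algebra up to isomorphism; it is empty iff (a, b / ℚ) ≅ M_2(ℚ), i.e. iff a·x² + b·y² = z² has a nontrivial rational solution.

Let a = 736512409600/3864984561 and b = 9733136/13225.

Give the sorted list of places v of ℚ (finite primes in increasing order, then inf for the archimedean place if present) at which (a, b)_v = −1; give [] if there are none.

Mod squares: a ≡ 814, b ≡ 329. Check v ∈ {∞, 2, 3, 5, 7, 11, 17, 23, 37, 43, 47, 53}.
v=23: a=23^-2·(≡1), b=23^-2·(≡21) mod 23; (1|23)=+1, (21|23)=-1; (−1)^{-2·-2·11}·(+1)^-2·(-1)^-2 = +1.
v=11: a=11^1·(≡10), b=11^0·(≡2) mod 11; (10|11)=-1, (2|11)=-1; (−1)^{1·0·5}·(-1)^0·(-1)^1 = -1.
v=∞: 814 > 0 and 329 > 0  ⇒  (a,b)_∞ = +1.
v=47: a=47^2·(≡22), b=47^1·(≡16) mod 47; (22|47)=-1, (16|47)=+1; (−1)^{2·1·23}·(-1)^1·(+1)^2 = -1.
v=2: v_2(a)=15, v_2(b)=4; units ≡ 7, 1 (mod 8); ε·ε+αω+βω = 1·0+15·0+4·0 ≡ 0  ⇒  (a,b)_2 = +1.
v=5: a=5^2·(≡4), b=5^-2·(≡4) mod 5; (4|5)=+1, (4|5)=+1; (−1)^{2·-2·2}·(+1)^-2·(+1)^2 = +1.
v=53: a=53^-2·(≡20), b=53^0·(≡38) mod 53; (20|53)=-1, (38|53)=+1; (−1)^{-2·0·26}·(-1)^0·(+1)^-2 = +1.
v=7: a=7^0·(≡4), b=7^1·(≡5) mod 7; (4|7)=+1, (5|7)=-1; (−1)^{0·1·3}·(+1)^1·(-1)^0 = +1.
v=3: a=3^-2·(≡1), b=3^0·(≡2) mod 3; (1|3)=+1, (2|3)=-1; (−1)^{-2·0·1}·(+1)^0·(-1)^-2 = +1.
v=37: a=37^1·(≡19), b=37^0·(≡4) mod 37; (19|37)=-1, (4|37)=+1; (−1)^{1·0·18}·(-1)^0·(+1)^1 = +1.
v=17: a=17^-2·(≡1), b=17^0·(≡10) mod 17; (1|17)=+1, (10|17)=-1; (−1)^{-2·0·8}·(+1)^0·(-1)^-2 = +1.
v=43: a=43^0·(≡25), b=43^2·(≡33) mod 43; (25|43)=+1, (33|43)=-1; (−1)^{0·2·21}·(+1)^2·(-1)^0 = +1.
|Ram(814, 329)| = 2, even; anisotropic at {11, 47}.

[11, 47]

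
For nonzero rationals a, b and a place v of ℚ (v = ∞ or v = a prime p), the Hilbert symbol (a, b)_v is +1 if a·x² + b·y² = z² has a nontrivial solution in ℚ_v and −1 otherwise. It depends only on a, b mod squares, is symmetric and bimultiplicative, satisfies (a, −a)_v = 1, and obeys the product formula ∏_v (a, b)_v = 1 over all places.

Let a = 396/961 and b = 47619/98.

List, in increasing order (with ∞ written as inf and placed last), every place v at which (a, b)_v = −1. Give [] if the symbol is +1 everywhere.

Mod squares: a ≡ 11, b ≡ 10582. Check v ∈ {∞, 2, 3, 7, 11, 13, 31, 37}.
v=31: a=31^-2·(≡24), b=31^0·(≡13) mod 31; (24|31)=-1, (13|31)=-1; (−1)^{-2·0·15}·(-1)^0·(-1)^-2 = +1.
v=7: a=7^0·(≡2), b=7^-2·(≡6) mod 7; (2|7)=+1, (6|7)=-1; (−1)^{0·-2·3}·(+1)^-2·(-1)^0 = +1.
v=11: a=11^1·(≡9), b=11^1·(≡5) mod 11; (9|11)=+1, (5|11)=+1; (−1)^{1·1·5}·(+1)^1·(+1)^1 = -1.
v=3: a=3^2·(≡2), b=3^2·(≡1) mod 3; (2|3)=-1, (1|3)=+1; (−1)^{2·2·1}·(-1)^2·(+1)^2 = +1.
v=2: v_2(a)=2, v_2(b)=-1; units ≡ 3, 3 (mod 8); ε·ε+αω+βω = 1·1+2·1+-1·1 ≡ 0  ⇒  (a,b)_2 = +1.
v=37: a=37^0·(≡11), b=37^1·(≡12) mod 37; (11|37)=+1, (12|37)=+1; (−1)^{0·1·18}·(+1)^1·(+1)^0 = +1.
v=13: a=13^0·(≡7), b=13^1·(≡7) mod 13; (7|13)=-1, (7|13)=-1; (−1)^{0·1·6}·(-1)^1·(-1)^0 = -1.
v=∞: 11 > 0 and 10582 > 0  ⇒  (a,b)_∞ = +1.
|Ram(11, 10582)| = 2, even; anisotropic at {11, 13}.

[11, 13]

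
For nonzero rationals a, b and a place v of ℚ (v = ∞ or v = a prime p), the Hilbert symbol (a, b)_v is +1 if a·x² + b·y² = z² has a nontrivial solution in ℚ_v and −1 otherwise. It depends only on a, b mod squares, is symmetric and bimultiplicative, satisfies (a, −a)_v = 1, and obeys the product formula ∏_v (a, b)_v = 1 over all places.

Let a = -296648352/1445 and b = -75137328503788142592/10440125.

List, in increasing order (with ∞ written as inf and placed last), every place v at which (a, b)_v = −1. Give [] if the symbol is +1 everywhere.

Mod squares: a ≡ -4290, b ≡ -10010. Check v ∈ {∞, 2, 3, 5, 7, 11, 13, 17}.
v=3: a=3^3·(≡1), b=3^6·(≡1) mod 3; (1|3)=+1, (1|3)=+1; (−1)^{3·6·1}·(+1)^6·(+1)^3 = +1.
v=5: a=5^-1·(≡2), b=5^-3·(≡3) mod 5; (2|5)=-1, (3|5)=-1; (−1)^{-1·-3·2}·(-1)^-3·(-1)^-1 = +1.
v=11: a=11^1·(≡2), b=11^3·(≡5) mod 11; (2|11)=-1, (5|11)=+1; (−1)^{1·3·5}·(-1)^3·(+1)^1 = +1.
v=7: a=7^4·(≡4), b=7^5·(≡5) mod 7; (4|7)=+1, (5|7)=-1; (−1)^{4·5·3}·(+1)^5·(-1)^4 = +1.
v=2: v_2(a)=5, v_2(b)=21; units ≡ 7, 3 (mod 8); ε·ε+αω+βω = 1·1+5·1+21·0 ≡ 0  ⇒  (a,b)_2 = +1.
v=∞: -4290 < 0 and -10010 < 0  ⇒  (a,b)_∞ = -1.
v=13: a=13^1·(≡2), b=13^3·(≡9) mod 13; (2|13)=-1, (9|13)=+1; (−1)^{1·3·6}·(-1)^3·(+1)^1 = -1.
v=17: a=17^-2·(≡10), b=17^-4·(≡12) mod 17; (10|17)=-1, (12|17)=-1; (−1)^{-2·-4·8}·(-1)^-4·(-1)^-2 = +1.
|Ram(-4290, -10010)| = 2, even; anisotropic at {13, ∞}.

[13, inf]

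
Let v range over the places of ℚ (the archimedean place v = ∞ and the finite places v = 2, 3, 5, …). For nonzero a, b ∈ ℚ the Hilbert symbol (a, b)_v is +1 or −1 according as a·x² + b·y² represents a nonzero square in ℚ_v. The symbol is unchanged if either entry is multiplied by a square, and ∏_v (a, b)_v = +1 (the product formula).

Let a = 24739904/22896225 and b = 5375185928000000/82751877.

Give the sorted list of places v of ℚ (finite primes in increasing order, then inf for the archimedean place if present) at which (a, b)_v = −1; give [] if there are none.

[7, 13]

Mod squares: a ≡ 161, b ≡ 26. Check v ∈ {∞, 2, 3, 5, 7, 11, 13, 23, 29}.
v=11: a=11^-2·(≡8), b=11^0·(≡9) mod 11; (8|11)=-1, (9|11)=+1; (−1)^{-2·0·5}·(-1)^0·(+1)^-2 = +1.
v=3: a=3^-2·(≡2), b=3^-2·(≡2) mod 3; (2|3)=-1, (2|3)=-1; (−1)^{-2·-2·1}·(-1)^-2·(-1)^-2 = +1.
v=23: a=23^1·(≡7), b=23^4·(≡4) mod 23; (7|23)=-1, (4|23)=+1; (−1)^{1·4·11}·(-1)^4·(+1)^1 = +1.
v=13: a=13^0·(≡7), b=13^-1·(≡8) mod 13; (7|13)=-1, (8|13)=-1; (−1)^{0·-1·6}·(-1)^-1·(-1)^0 = -1.
v=7: a=7^5·(≡1), b=7^4·(≡6) mod 7; (1|7)=+1, (6|7)=-1; (−1)^{5·4·3}·(+1)^4·(-1)^5 = -1.
v=2: v_2(a)=6, v_2(b)=9; units ≡ 1, 5 (mod 8); ε·ε+αω+βω = 0·0+6·1+9·0 ≡ 0  ⇒  (a,b)_2 = +1.
v=∞: 161 > 0 and 26 > 0  ⇒  (a,b)_∞ = +1.
v=5: a=5^-2·(≡1), b=5^6·(≡1) mod 5; (1|5)=+1, (1|5)=+1; (−1)^{-2·6·2}·(+1)^6·(+1)^-2 = +1.
v=29: a=29^-2·(≡9), b=29^-4·(≡21) mod 29; (9|29)=+1, (21|29)=-1; (−1)^{-2·-4·14}·(+1)^-4·(-1)^-2 = +1.
Ram(161, 26) = {7, 13}; no ℚ_7-point on the conic.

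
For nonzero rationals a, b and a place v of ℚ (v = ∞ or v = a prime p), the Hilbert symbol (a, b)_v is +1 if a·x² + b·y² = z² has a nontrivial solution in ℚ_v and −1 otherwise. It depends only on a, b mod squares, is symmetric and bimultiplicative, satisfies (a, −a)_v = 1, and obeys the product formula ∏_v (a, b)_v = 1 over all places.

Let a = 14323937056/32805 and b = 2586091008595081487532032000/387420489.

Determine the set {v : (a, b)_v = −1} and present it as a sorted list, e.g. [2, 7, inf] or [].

Mod squares: a ≡ 73370, b ≡ 27170. Check v ∈ {∞, 2, 3, 5, 7, 11, 13, 19, 23, 29}.
v=∞: 73370 > 0 and 27170 > 0  ⇒  (a,b)_∞ = +1.
v=23: a=23^1·(≡9), b=23^2·(≡22) mod 23; (9|23)=+1, (22|23)=-1; (−1)^{1·2·11}·(+1)^2·(-1)^1 = -1.
v=5: a=5^-1·(≡1), b=5^3·(≡4) mod 5; (1|5)=+1, (4|5)=+1; (−1)^{-1·3·2}·(+1)^3·(+1)^-1 = +1.
v=7: a=7^0·(≡3), b=7^2·(≡6) mod 7; (3|7)=-1, (6|7)=-1; (−1)^{0·2·3}·(-1)^2·(-1)^0 = +1.
v=11: a=11^1·(≡4), b=11^3·(≡2) mod 11; (4|11)=+1, (2|11)=-1; (−1)^{1·3·5}·(+1)^3·(-1)^1 = +1.
v=13: a=13^2·(≡11), b=13^3·(≡9) mod 13; (11|13)=-1, (9|13)=+1; (−1)^{2·3·6}·(-1)^3·(+1)^2 = -1.
v=19: a=19^2·(≡5), b=19^5·(≡16) mod 19; (5|19)=+1, (16|19)=+1; (−1)^{2·5·9}·(+1)^5·(+1)^2 = +1.
v=3: a=3^-8·(≡2), b=3^-18·(≡2) mod 3; (2|3)=-1, (2|3)=-1; (−1)^{-8·-18·1}·(-1)^-18·(-1)^-8 = +1.
v=2: v_2(a)=5, v_2(b)=17; units ≡ 5, 1 (mod 8); ε·ε+αω+βω = 0·0+5·0+17·1 ≡ 1  ⇒  (a,b)_2 = -1.
v=29: a=29^1·(≡28), b=29^2·(≡12) mod 29; (28|29)=+1, (12|29)=-1; (−1)^{1·2·14}·(+1)^2·(-1)^1 = -1.
Ram(73370, 27170) = {2, 13, 23, 29}; no ℚ_2-point on the conic.

[2, 13, 23, 29]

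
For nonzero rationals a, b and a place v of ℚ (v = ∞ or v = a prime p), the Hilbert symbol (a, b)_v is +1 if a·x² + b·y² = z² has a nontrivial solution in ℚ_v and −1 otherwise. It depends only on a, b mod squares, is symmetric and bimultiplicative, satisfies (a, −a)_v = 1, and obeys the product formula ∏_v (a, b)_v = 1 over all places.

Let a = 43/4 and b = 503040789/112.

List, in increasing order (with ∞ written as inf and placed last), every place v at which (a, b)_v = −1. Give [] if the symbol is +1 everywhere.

[2, 37]

(a, b) ≡ (43, 211603) mod (ℚ^×)²; places V = {2, 3, 7, 19, 37, 43, ∞}.
(a,b)_19: α=0, u≡6; β=1, v≡2 (mod 19); (6|19)=+1, (2|19)=-1; sign (−1)^0·+1^1·-1^0 = +1.
(a,b)_∞: sgn(43)=+, sgn(211603)=+, so +1.
(a,b)_3: α=0, u≡1; β=2, v≡1 (mod 3); (1|3)=+1, (1|3)=+1; sign (−1)^0·+1^2·+1^0 = +1.
(a,b)_43: α=1, u≡11; β=3, v≡30 (mod 43); (11|43)=+1, (30|43)=-1; sign (−1)^1·+1^3·-1^1 = +1.
(a,b)_7: α=0, u≡2; β=-1, v≡3 (mod 7); (2|7)=+1, (3|7)=-1; sign (−1)^0·+1^-1·-1^0 = +1.
(a,b)_37: α=0, u≡20; β=1, v≡10 (mod 37); (20|37)=-1, (10|37)=+1; sign (−1)^0·-1^1·+1^0 = -1.
(a,b)_2: α=-2, β=-4; u≡3, v≡3 (mod 8); ε(u)ε(v)=1·1, αω(v)=-2·1, βω(u)=-4·1; sum ≡ 1  ⇒  -1.
|Ram(43, 211603)| = 2, even; anisotropic at {2, 37}.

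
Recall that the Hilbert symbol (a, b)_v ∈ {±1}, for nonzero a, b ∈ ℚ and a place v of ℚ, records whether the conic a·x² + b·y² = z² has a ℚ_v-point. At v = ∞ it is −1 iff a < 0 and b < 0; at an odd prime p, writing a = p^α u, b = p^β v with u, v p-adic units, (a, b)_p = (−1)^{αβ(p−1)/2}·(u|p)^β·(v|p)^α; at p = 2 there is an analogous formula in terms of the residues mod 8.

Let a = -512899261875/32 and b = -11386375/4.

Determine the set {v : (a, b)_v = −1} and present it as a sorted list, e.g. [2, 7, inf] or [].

[5, inf]

Mod squares: a ≡ -182, b ≡ -55. Check v ∈ {∞, 2, 3, 5, 7, 11, 13}.
v=2: v_2(a)=-5, v_2(b)=-2; units ≡ 5, 1 (mod 8); ε·ε+αω+βω = 0·0+-5·0+-2·1 ≡ 0  ⇒  (a,b)_2 = +1.
v=3: a=3^2·(≡1), b=3^0·(≡2) mod 3; (1|3)=+1, (2|3)=-1; (−1)^{2·0·1}·(+1)^0·(-1)^2 = +1.
v=5: a=5^4·(≡3), b=5^3·(≡1) mod 5; (3|5)=-1, (1|5)=+1; (−1)^{4·3·2}·(-1)^3·(+1)^4 = -1.
v=∞: -182 < 0 and -55 < 0  ⇒  (a,b)_∞ = -1.
v=13: a=13^3·(≡9), b=13^2·(≡1) mod 13; (9|13)=+1, (1|13)=+1; (−1)^{3·2·6}·(+1)^2·(+1)^3 = +1.
v=11: a=11^2·(≡9), b=11^1·(≡2) mod 11; (9|11)=+1, (2|11)=-1; (−1)^{2·1·5}·(+1)^1·(-1)^2 = +1.
v=7: a=7^3·(≡2), b=7^2·(≡1) mod 7; (2|7)=+1, (1|7)=+1; (−1)^{3·2·3}·(+1)^2·(+1)^3 = +1.
|Ram(-182, -55)| = 2, even; anisotropic at {5, ∞}.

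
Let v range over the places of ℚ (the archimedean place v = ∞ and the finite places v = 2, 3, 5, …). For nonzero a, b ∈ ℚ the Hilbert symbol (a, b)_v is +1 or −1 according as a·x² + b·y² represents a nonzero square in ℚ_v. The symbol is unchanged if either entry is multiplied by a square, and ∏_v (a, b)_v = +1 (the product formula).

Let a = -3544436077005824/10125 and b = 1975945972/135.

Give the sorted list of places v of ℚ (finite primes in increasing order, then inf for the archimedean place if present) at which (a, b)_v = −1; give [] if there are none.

[3, 13]

Mod squares: a ≡ -352495, b ≡ 7395. Check v ∈ {∞, 2, 3, 5, 7, 11, 13, 17, 29}.
v=5: a=5^-3·(≡1), b=5^-1·(≡1) mod 5; (1|5)=+1, (1|5)=+1; (−1)^{-3·-1·2}·(+1)^-1·(+1)^-3 = +1.
v=2: v_2(a)=10, v_2(b)=2; units ≡ 1, 3 (mod 8); ε·ε+αω+βω = 0·1+10·1+2·0 ≡ 0  ⇒  (a,b)_2 = +1.
v=13: a=13^3·(≡9), b=13^2·(≡7) mod 13; (9|13)=+1, (7|13)=-1; (−1)^{3·2·6}·(+1)^2·(-1)^3 = -1.
v=∞: -352495 < 0 and 7395 > 0  ⇒  (a,b)_∞ = +1.
v=7: a=7^4·(≡2), b=7^2·(≡5) mod 7; (2|7)=+1, (5|7)=-1; (−1)^{4·2·3}·(+1)^2·(-1)^4 = +1.
v=11: a=11^3·(≡3), b=11^2·(≡9) mod 11; (3|11)=+1, (9|11)=+1; (−1)^{3·2·5}·(+1)^2·(+1)^3 = +1.
v=3: a=3^-4·(≡2), b=3^-3·(≡2) mod 3; (2|3)=-1, (2|3)=-1; (−1)^{-4·-3·1}·(-1)^-3·(-1)^-4 = -1.
v=17: a=17^1·(≡7), b=17^1·(≡12) mod 17; (7|17)=-1, (12|17)=-1; (−1)^{1·1·8}·(-1)^1·(-1)^1 = +1.
v=29: a=29^1·(≡20), b=29^1·(≡7) mod 29; (20|29)=+1, (7|29)=+1; (−1)^{1·1·14}·(+1)^1·(+1)^1 = +1.
(-352495, 7395 / ℚ) ramifies at {3, 13}: a division algebra.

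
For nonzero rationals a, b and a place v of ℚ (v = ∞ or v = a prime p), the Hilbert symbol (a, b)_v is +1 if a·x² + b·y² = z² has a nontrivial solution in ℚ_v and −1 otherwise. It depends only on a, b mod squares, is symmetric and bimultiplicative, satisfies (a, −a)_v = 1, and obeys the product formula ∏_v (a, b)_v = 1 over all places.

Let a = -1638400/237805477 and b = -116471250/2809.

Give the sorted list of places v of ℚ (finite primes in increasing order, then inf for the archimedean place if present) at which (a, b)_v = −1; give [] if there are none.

[3, inf]

(a, b) ≡ (-13, -20706) mod (ℚ^×)²; places V = {2, 3, 5, 7, 13, 17, 29, 47, 53, ∞}.
(a,b)_∞: sgn(-13)=−, sgn(-20706)=−, so -1.
(a,b)_3: α=0, u≡2; β=3, v≡1 (mod 3); (2|3)=-1, (1|3)=+1; sign (−1)^0·-1^3·+1^0 = -1.
(a,b)_17: α=0, u≡16; β=1, v≡14 (mod 17); (16|17)=+1, (14|17)=-1; sign (−1)^0·+1^1·-1^0 = +1.
(a,b)_47: α=-2, u≡7; β=0, v≡3 (mod 47); (7|47)=+1, (3|47)=+1; sign (−1)^0·+1^0·+1^-2 = +1.
(a,b)_2: α=16, β=1; u≡3, v≡7 (mod 8); ε(u)ε(v)=1·1, αω(v)=16·0, βω(u)=1·1; sum ≡ 0  ⇒  +1.
(a,b)_53: α=0, u≡1; β=-2, v≡13 (mod 53); (1|53)=+1, (13|53)=+1; sign (−1)^0·+1^-2·+1^0 = +1.
(a,b)_29: α=0, u≡4; β=1, v≡10 (mod 29); (4|29)=+1, (10|29)=-1; sign (−1)^0·+1^1·-1^0 = +1.
(a,b)_7: α=-2, u≡2; β=1, v≡6 (mod 7); (2|7)=+1, (6|7)=-1; sign (−1)^0·+1^1·-1^-2 = +1.
(a,b)_5: α=2, u≡2; β=4, v≡4 (mod 5); (2|5)=-1, (4|5)=+1; sign (−1)^0·-1^4·+1^2 = +1.
(a,b)_13: α=-3, u≡1; β=0, v≡1 (mod 13); (1|13)=+1, (1|13)=+1; sign (−1)^0·+1^0·+1^-3 = +1.
|Ram(-13, -20706)| = 2, even; anisotropic at {3, ∞}.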